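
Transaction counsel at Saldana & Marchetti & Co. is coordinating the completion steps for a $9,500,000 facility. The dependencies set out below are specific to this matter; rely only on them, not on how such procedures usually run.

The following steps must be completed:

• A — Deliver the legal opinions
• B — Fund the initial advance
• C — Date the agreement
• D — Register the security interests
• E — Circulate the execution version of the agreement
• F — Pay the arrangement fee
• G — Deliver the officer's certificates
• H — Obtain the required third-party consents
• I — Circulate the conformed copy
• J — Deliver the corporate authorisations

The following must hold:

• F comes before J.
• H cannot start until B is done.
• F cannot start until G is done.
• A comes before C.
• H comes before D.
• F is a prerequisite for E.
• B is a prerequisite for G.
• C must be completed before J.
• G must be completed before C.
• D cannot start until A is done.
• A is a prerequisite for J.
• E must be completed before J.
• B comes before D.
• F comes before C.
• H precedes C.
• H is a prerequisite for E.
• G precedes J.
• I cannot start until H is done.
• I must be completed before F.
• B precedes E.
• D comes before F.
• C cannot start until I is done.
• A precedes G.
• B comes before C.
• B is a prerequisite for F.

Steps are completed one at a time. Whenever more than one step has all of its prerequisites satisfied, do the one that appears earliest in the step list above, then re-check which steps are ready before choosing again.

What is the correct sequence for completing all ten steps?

Nothing is required for A and B. A is listed earlier → A first.
Next only B has its prerequisites met → B.
Now G and H have their prerequisites met. G is listed earlier, so G next.
H needed B, now all done → H.
Now D and I have their prerequisites met. D is listed earlier, so D next.
I is the only step now ready → I.
Next only F has its prerequisites met → F.
C and E are both available; C is listed earlier → C.
E needed B, F and H, now all done → E.
Next only J has its prerequisites met → J.

A B G H D I F C E J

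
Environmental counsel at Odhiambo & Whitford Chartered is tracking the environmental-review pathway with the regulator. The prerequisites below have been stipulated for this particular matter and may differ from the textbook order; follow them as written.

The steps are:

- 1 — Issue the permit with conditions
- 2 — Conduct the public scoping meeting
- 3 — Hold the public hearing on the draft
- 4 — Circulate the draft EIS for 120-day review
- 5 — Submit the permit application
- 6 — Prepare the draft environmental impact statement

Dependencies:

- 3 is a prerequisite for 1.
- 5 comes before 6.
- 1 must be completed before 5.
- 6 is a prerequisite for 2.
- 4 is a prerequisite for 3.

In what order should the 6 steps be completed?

4 is the only step with nothing outstanding, so it goes first.
3 is the only step now ready → 3.
1 is the only step now ready → 1.
5 needed 1, now all done → 5.
6 needed 5, now all done → 6.
2 is the only step now ready → 2.

4 3 1 5 6 2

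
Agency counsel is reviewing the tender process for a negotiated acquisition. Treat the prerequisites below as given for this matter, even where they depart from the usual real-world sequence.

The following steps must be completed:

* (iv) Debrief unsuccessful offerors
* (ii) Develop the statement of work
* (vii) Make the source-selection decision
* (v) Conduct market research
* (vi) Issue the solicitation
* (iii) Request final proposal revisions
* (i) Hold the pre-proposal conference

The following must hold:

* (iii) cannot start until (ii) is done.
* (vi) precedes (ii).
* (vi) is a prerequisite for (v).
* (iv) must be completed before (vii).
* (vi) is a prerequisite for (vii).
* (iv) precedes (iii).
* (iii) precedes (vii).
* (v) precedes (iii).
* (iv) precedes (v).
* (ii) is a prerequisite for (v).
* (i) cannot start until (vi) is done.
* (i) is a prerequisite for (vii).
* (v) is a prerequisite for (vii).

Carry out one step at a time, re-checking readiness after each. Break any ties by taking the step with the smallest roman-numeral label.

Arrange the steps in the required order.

Nothing is required for (iv) and (vi). (iv) has the earlier label → (iv) first.
(vi) is the only step now ready → (vi).
(i) and (ii) are both available; (i) has the earlier label → (i).
(ii) is the only step now ready → (ii).
That leaves (v) as the only ready step → (v).
(iii) needed (ii), (iv) and (v), now all done → (iii).
(vii) is the only step now ready → (vii).

(iv) → (vi) → (i) → (ii) → (v) → (iii) → (vii)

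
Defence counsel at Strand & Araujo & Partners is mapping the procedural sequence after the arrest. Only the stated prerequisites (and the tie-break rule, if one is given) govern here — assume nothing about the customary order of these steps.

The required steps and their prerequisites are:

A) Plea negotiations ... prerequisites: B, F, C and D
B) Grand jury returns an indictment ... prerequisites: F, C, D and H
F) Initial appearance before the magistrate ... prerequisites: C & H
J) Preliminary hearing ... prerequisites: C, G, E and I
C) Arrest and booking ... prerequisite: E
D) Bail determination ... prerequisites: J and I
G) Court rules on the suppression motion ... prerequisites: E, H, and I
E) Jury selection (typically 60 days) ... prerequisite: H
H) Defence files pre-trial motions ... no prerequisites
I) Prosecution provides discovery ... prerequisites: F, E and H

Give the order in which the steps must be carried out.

H, E, C, F, I, G, J, D, B, A

H has no prerequisites → H first.
That leaves E as the only ready step → E.
That leaves C as the only ready step → C.
That leaves F as the only ready step → F.
Next only I has its prerequisites met → I.
G is the only step now ready → G.
Next only J has its prerequisites met → J.
That leaves D as the only ready step → D.
B needed F, C, D and H, now all done → B.
Next only A has its prerequisites met → A.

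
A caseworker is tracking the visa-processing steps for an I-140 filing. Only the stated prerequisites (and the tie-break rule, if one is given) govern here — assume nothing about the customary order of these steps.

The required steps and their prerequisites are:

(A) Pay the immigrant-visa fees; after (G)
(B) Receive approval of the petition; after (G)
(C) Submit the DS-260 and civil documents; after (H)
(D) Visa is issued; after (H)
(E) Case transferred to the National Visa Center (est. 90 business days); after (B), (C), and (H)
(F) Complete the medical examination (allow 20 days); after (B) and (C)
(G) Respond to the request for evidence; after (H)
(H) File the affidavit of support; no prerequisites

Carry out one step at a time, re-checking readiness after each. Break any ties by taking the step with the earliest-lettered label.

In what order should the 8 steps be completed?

(H) (C) (D) (G) (A) (B) (E) (F)

Only (H) has no prerequisites, so it is first.
Ready: (C), (D) and (G). (C) has the earlier label → (C).
Ready: (D) and (G). (D) has the earlier label → (D).
(G) is the only step now ready → (G).
(A) and (B) are both available; (A) has the earlier label → (A).
(B) needed (G), now all done → (B).
Now (E) and (F) have their prerequisites met. (E) has the earlier label, so (E) next.
(F) is the only step now ready → (F).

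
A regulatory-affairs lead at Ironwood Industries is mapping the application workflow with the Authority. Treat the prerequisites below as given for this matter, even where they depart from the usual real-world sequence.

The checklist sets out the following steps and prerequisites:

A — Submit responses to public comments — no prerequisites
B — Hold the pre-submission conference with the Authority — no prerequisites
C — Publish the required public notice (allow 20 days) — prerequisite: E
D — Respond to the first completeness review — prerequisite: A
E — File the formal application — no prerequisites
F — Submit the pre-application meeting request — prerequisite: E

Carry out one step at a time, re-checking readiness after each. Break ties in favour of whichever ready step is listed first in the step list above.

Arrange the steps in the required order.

A B D E C F

A, B and E have no prerequisites; A is listed earlier, so A is first.
Ready: B, D and E. B is listed earlier → B.
Ready: D and E. D is listed earlier → D.
Next only E has its prerequisites met → E.
C and F are both available; C is listed earlier → C.
F is the only step now ready → F.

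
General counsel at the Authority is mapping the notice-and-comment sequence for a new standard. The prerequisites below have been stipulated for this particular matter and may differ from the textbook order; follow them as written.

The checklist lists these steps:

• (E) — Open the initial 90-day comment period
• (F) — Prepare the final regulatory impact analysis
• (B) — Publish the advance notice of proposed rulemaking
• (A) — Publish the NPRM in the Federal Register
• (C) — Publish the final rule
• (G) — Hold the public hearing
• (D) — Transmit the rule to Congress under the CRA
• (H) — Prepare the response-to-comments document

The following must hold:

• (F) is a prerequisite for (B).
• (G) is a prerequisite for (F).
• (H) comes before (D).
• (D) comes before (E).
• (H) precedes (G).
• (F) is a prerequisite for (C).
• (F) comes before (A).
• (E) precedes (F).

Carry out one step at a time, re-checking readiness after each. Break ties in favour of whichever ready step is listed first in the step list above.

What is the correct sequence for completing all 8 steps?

(H) (G) (D) (E) (F) (B) (A) (C)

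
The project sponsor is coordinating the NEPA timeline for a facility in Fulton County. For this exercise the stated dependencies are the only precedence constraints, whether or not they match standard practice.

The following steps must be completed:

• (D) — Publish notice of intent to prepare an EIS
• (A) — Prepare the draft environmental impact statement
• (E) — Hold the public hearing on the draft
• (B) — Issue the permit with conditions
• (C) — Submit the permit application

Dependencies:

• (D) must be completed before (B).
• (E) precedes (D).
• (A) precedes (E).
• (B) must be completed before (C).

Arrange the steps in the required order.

(A), (E), (D), (B), (C)

Only (A) has no prerequisites, so it is first.
(E) needed (A), now all done → (E).
(D) is the only step now ready → (D).
(B) needed (D), now all done → (B).
(C) needed (B), now all done → (C).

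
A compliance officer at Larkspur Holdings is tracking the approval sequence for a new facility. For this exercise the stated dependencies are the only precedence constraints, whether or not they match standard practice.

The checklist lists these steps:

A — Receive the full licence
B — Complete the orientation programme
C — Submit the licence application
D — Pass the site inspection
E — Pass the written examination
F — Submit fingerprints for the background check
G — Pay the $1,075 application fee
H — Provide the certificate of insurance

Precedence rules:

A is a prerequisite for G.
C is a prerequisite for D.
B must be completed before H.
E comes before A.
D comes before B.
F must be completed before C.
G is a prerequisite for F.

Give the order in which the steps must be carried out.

E is the only step with nothing outstanding, so it goes first.
A is the only step now ready → A.
G needed A, now all done → G.
F is the only step now ready → F.
Next only C has its prerequisites met → C.
D needed C, now all done → D.
B needed D, now all done → B.
Next only H has its prerequisites met → H.

E → A → G → F → C → D → B → H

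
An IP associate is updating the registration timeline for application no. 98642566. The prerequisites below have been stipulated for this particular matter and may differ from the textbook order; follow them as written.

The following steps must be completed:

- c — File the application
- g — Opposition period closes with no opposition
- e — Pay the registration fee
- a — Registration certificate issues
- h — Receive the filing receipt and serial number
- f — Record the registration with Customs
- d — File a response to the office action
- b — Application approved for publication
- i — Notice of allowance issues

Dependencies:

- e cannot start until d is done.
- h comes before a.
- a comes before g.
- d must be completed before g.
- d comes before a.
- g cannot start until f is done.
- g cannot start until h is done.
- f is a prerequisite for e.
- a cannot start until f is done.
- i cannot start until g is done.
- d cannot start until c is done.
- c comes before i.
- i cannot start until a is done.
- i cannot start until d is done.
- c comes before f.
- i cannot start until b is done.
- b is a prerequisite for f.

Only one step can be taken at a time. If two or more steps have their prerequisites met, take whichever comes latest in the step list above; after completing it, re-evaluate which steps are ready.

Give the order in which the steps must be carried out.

b, h, c, d, f, a, e, g, i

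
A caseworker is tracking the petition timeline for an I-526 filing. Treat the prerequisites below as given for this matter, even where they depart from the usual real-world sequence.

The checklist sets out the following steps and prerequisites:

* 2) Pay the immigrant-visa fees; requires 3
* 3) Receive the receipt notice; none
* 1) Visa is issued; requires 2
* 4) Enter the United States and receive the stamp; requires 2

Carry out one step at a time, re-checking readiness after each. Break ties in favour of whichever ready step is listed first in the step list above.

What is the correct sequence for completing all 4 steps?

3 → 2 → 1 → 4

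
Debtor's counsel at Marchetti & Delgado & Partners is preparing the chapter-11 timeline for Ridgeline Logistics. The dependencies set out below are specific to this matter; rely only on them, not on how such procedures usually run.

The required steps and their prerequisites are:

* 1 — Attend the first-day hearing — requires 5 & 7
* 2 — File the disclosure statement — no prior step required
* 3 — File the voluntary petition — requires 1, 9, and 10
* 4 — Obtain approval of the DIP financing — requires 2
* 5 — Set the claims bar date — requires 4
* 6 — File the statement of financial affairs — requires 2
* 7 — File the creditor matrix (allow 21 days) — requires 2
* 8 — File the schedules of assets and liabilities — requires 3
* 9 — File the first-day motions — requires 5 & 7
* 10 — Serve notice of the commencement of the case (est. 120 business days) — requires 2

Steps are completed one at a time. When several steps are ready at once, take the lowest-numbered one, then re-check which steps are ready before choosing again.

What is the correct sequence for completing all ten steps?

2 is the only step with nothing outstanding, so it goes first.
Now 4, 6, 7 and 10 have their prerequisites met. 4 has the earlier label, so 4 next.
5, 6, 7 and 10 are all available; 5 has the earlier label → 5.
Ready: 6, 7 and 10. 6 has the earlier label → 6.
7 and 10 are both available; 7 has the earlier label → 7.
1 and 9 now also ready, so the ready set is {1, 9, 10}; 1 has the earlier label → 1.
Now 9 and 10 have their prerequisites met. 9 has the earlier label, so 9 next.
Next only 10 has its prerequisites met → 10.
3 needed 1, 9 and 10, now all done → 3.
Next only 8 has its prerequisites met → 8.

2, 4, 5, 6, 7, 1, 9, 10, 3, 8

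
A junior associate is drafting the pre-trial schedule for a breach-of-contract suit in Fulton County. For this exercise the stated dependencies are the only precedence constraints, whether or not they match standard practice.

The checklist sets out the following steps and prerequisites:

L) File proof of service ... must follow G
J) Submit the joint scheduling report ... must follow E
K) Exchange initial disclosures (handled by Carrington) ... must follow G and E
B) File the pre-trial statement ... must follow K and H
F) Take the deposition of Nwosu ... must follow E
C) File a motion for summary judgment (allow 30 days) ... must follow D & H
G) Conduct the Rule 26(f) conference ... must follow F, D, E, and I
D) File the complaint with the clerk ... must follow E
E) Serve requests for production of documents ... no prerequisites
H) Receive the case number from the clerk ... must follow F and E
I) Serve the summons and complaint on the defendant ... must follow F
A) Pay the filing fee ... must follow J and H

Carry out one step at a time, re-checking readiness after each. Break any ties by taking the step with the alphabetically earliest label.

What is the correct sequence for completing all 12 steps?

E has no prerequisites → E first.
Ready: D, F and J. D has the earlier label → D.
F and J are both available; F has the earlier label → F.
Ready: H, I and J. H has the earlier label → H.
C now also ready, so the ready set is {C, I, J}; C has the earlier label → C.
Ready: I and J. I has the earlier label → I.
G now also ready, so the ready set is {G, J}; G has the earlier label → G.
J, K and L are all available; J has the earlier label → J.
Now A, K and L have their prerequisites met. A has the earlier label, so A next.
Now K and L have their prerequisites met. K has the earlier label, so K next.
B now also ready, so the ready set is {B, L}; B has the earlier label → B.
L needed G, now all done → L.

E, D, F, H, C, I, G, J, A, K, B, L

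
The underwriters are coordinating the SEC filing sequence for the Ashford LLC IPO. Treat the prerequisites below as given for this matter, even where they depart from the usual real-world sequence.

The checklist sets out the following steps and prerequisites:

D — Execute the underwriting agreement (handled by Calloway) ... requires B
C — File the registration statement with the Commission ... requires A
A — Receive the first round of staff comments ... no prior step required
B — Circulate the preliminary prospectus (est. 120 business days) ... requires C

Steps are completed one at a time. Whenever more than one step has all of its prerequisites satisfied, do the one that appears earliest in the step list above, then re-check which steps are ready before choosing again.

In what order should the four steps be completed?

A is the only step with nothing outstanding, so it goes first.
That leaves C as the only ready step → C.
B needed C, now all done → B.
D needed B, now all done → D.

A C B D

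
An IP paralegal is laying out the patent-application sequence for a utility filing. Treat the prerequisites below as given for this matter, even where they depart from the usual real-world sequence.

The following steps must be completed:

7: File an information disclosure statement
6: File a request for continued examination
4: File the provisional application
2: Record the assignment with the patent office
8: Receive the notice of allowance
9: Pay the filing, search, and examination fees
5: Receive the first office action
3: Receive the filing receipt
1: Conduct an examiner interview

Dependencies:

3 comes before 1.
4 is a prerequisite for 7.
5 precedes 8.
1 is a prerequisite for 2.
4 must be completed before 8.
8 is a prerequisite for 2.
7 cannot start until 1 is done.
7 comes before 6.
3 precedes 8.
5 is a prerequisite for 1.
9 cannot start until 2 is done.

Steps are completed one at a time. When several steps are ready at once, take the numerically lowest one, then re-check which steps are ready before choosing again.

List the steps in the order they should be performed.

3, 4, 5, 1, 7, 6, 8, 2, 9

Nothing is required for 3, 4 and 5. 3 has the earlier label → 3 first.
4 and 5 are both available; 4 has the earlier label → 4.
That leaves 5 as the only ready step → 5.
Now 1 and 8 have their prerequisites met. 1 has the earlier label, so 1 next.
7 now also ready, so the ready set is {7, 8}; 7 has the earlier label → 7.
Now 6 and 8 have their prerequisites met. 6 has the earlier label, so 6 next.
8 needed 3, 4 and 5, now all done → 8.
2 is the only step now ready → 2.
That leaves 9 as the only ready step → 9.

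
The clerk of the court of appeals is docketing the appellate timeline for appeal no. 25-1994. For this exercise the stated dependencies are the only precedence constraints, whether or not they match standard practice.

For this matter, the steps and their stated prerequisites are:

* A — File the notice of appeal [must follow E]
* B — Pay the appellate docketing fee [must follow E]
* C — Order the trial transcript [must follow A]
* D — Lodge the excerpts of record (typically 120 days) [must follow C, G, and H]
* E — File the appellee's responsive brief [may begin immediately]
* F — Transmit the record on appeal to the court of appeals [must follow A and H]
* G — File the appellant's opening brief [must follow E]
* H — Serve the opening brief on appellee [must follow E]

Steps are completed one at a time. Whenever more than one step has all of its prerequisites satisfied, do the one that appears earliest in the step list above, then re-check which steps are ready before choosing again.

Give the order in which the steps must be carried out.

E, A, B, C, G, H, D, F

E has no prerequisites → E first.
Now A, B, G and H have their prerequisites met. A is listed earlier, so A next.
C now also ready, so the ready set is {B, C, G, H}; B is listed earlier → B.
Ready: C, G and H. C is listed earlier → C.
G and H are both available; G is listed earlier → G.
That leaves H as the only ready step → H.
Ready: D and F. D is listed earlier → D.
F needed A and H, now all done → F.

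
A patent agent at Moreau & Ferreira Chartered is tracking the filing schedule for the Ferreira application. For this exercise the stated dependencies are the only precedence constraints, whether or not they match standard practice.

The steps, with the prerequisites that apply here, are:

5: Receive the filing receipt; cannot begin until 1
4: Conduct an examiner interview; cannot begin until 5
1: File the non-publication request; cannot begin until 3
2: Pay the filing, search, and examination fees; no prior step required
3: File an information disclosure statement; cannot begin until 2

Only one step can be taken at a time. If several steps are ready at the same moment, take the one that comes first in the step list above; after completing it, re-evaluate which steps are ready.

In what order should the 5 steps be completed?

2, 3, 1, 5, 4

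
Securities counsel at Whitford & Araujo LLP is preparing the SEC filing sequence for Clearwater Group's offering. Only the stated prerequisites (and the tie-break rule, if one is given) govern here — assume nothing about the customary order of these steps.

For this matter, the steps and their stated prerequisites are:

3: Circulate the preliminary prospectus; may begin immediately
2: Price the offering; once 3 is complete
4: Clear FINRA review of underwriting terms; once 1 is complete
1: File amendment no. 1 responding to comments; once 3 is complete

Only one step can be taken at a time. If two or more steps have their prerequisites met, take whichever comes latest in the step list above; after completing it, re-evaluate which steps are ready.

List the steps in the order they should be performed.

3 has no prerequisites → 3 first.
Ready: 1 and 2. 1 is listed later → 1.
4 and 2 are both available; 4 is listed later → 4.
That leaves 2 as the only ready step → 2.

3 1 4 2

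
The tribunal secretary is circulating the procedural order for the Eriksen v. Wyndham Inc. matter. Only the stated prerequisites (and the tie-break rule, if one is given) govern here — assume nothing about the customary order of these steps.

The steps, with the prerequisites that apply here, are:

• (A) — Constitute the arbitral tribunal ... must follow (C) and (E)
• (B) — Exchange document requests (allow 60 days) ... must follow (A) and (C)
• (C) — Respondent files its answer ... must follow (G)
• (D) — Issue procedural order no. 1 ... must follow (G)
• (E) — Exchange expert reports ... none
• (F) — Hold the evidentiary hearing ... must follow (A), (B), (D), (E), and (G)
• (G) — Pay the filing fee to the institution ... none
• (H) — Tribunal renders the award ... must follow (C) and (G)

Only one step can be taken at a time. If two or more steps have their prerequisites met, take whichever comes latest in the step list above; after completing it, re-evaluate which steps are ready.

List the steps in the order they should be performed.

Nothing is required for (G) and (E). (G) is listed later → (G) first.
(D) and (C) now also ready, so the ready set is {(E), (D), (C)}; (E) is listed later → (E).
Ready: (D) and (C). (D) is listed later → (D).
That leaves (C) as the only ready step → (C).
Ready: (H) and (A). (H) is listed later → (H).
(A) is the only step now ready → (A).
(B) needed (C) and (A), now all done → (B).
That leaves (F) as the only ready step → (F).

(G), (E), (D), (C), (H), (A), (B), (F)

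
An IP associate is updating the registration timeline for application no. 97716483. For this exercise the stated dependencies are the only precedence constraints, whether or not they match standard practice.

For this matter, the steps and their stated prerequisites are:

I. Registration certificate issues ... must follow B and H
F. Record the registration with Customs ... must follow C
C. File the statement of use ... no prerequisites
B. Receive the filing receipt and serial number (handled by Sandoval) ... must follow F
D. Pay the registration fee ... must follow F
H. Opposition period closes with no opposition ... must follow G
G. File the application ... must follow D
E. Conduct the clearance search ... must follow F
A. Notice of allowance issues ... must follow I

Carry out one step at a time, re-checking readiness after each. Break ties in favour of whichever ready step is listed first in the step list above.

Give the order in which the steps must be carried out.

C F B D G H I E A

C has no prerequisites → C first.
That leaves F as the only ready step → F.
Now B, D and E have their prerequisites met. B is listed earlier, so B next.
D and E are both available; D is listed earlier → D.
Ready: G and E. G is listed earlier → G.
H now also ready, so the ready set is {H, E}; H is listed earlier → H.
I and E are both available; I is listed earlier → I.
E and A are both available; E is listed earlier → E.
A needed I, now all done → A.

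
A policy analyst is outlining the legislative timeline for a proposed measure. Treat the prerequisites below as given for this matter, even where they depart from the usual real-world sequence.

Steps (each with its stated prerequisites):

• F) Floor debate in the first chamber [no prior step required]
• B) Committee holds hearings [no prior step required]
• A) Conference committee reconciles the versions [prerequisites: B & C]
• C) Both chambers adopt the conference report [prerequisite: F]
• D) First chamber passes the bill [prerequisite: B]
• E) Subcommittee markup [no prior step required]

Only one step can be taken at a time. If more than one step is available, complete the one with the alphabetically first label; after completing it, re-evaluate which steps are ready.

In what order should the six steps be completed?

B, D, E, F, C, A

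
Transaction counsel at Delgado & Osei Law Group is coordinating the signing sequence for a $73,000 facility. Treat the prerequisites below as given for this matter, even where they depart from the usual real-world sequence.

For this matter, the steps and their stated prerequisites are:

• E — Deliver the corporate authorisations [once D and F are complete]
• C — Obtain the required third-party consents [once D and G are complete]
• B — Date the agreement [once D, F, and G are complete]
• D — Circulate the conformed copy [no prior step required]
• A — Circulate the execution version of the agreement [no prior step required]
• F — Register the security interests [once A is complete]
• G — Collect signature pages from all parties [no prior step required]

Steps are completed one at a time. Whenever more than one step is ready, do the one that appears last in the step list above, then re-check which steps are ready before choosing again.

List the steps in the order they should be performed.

G, A, F, D, B, C, E

G, A and D have no prerequisites; G is listed later, so G is first.
A and D are both available; A is listed later → A.
F and D are both available; F is listed later → F.
D is the only step now ready → D.
Now B, C and E have their prerequisites met. B is listed later, so B next.
C and E are both available; C is listed later → C.
That leaves E as the only ready step → E.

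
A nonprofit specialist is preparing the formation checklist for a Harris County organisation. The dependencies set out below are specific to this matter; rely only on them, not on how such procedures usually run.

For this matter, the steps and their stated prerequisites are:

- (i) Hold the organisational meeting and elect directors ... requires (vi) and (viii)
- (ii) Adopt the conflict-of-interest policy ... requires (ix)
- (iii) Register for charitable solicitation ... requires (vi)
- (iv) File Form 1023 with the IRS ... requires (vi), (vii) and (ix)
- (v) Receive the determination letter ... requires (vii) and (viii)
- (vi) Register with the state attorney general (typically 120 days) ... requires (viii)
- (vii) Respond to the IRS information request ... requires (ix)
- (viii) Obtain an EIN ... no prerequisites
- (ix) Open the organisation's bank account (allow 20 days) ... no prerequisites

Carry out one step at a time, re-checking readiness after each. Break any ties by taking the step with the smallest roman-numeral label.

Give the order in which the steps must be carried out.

(viii) and (ix) have no prerequisites; (viii) has the earlier label, so (viii) is first.
(vi) now also ready, so the ready set is {(vi), (ix)}; (vi) has the earlier label → (vi).
Now (i), (iii) and (ix) have their prerequisites met. (i) has the earlier label, so (i) next.
Now (iii) and (ix) have their prerequisites met. (iii) has the earlier label, so (iii) next.
Next only (ix) has its prerequisites met → (ix).
Ready: (ii) and (vii). (ii) has the earlier label → (ii).
(vii) needed (ix), now all done → (vii).
Now (iv) and (v) have their prerequisites met. (iv) has the earlier label, so (iv) next.
(v) needed (vii) and (viii), now all done → (v).

(viii) (vi) (i) (iii) (ix) (ii) (vii) (iv) (v)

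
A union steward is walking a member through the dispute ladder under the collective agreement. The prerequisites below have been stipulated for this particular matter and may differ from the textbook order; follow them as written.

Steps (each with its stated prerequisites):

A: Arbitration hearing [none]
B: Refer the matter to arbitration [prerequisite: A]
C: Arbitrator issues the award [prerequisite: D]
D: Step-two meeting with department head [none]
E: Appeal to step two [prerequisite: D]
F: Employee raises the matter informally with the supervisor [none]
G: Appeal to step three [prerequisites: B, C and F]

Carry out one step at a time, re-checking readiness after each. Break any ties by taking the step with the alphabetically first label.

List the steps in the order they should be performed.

A, B, D, C, E, F, G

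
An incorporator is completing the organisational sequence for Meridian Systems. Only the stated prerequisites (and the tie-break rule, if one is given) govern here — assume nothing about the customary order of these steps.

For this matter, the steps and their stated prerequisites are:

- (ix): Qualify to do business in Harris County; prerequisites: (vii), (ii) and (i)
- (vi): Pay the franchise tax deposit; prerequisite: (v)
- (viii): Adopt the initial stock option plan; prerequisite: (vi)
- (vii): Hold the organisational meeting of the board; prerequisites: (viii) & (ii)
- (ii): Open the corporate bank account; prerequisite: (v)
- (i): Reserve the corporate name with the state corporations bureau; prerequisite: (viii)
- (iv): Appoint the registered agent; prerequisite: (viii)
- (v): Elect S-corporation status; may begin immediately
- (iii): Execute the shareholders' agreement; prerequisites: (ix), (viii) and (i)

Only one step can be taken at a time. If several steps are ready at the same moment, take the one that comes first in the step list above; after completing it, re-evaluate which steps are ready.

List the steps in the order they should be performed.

(v), (vi), (viii), (ii), (vii), (i), (ix), (iv), (iii)

(v) is the only step with nothing outstanding, so it goes first.
Ready: (vi) and (ii). (vi) is listed earlier → (vi).
(viii) and (ii) are both available; (viii) is listed earlier → (viii).
Ready: (ii), (i) and (iv). (ii) is listed earlier → (ii).
Ready: (vii), (i) and (iv). (vii) is listed earlier → (vii).
(i) and (iv) are both available; (i) is listed earlier → (i).
(ix) now also ready, so the ready set is {(ix), (iv)}; (ix) is listed earlier → (ix).
Now (iv) and (iii) have their prerequisites met. (iv) is listed earlier, so (iv) next.
Next only (iii) has its prerequisites met → (iii).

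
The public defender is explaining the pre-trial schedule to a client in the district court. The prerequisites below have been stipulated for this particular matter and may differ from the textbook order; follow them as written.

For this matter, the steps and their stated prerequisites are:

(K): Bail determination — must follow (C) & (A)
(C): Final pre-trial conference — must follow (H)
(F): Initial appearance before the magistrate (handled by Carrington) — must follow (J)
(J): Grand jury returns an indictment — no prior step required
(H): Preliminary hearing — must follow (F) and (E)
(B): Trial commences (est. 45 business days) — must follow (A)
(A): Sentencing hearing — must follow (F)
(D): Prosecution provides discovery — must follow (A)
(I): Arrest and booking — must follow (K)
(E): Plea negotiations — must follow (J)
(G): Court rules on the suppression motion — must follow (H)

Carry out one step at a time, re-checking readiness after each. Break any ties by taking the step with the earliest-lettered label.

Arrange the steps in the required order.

(J) → (E) → (F) → (A) → (B) → (D) → (H) → (C) → (G) → (K) → (I)

Only (J) has no prerequisites, so it is first.
Ready: (E) and (F). (E) has the earlier label → (E).
That leaves (F) as the only ready step → (F).
Ready: (A) and (H). (A) has the earlier label → (A).
(B), (D) and (H) are all available; (B) has the earlier label → (B).
Ready: (D) and (H). (D) has the earlier label → (D).
That leaves (H) as the only ready step → (H).
(C) and (G) are both available; (C) has the earlier label → (C).
Now (G) and (K) have their prerequisites met. (G) has the earlier label, so (G) next.
(K) needed (A) and (C), now all done → (K).
(I) is the only step now ready → (I).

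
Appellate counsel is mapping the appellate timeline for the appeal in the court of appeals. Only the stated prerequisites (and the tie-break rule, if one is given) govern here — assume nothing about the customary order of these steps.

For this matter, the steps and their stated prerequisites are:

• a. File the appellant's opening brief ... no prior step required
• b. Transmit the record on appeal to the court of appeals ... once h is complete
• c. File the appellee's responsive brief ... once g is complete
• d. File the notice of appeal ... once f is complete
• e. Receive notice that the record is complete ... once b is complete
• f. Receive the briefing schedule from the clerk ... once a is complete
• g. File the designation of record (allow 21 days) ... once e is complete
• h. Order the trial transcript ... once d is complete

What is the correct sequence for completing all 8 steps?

a, f, d, h, b, e, g, c

a is the only step with nothing outstanding, so it goes first.
f needed a, now all done → f.
Next only d has its prerequisites met → d.
h is the only step now ready → h.
b needed h, now all done → b.
e needed b, now all done → e.
g is the only step now ready → g.
That leaves c as the only ready step → c.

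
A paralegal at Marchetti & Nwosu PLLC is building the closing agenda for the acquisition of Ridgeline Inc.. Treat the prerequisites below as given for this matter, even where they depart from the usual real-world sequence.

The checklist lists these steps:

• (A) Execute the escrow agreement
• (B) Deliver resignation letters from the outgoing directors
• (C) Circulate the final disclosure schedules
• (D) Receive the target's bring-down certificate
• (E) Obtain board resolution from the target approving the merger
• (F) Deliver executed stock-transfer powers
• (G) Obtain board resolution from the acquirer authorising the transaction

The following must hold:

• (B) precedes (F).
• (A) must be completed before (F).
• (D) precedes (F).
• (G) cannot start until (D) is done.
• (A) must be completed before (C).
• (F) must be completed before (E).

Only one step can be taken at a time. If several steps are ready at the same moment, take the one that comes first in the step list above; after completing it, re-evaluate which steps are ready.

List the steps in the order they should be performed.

(A), (B) and (D) have no prerequisites; (A) is listed earlier, so (A) is first.
(B), (C) and (D) are all available; (B) is listed earlier → (B).
(C) and (D) are both available; (C) is listed earlier → (C).
That leaves (D) as the only ready step → (D).
Ready: (F) and (G). (F) is listed earlier → (F).
(E) now also ready, so the ready set is {(E), (G)}; (E) is listed earlier → (E).
Next only (G) has its prerequisites met → (G).

(A) (B) (C) (D) (F) (E) (G)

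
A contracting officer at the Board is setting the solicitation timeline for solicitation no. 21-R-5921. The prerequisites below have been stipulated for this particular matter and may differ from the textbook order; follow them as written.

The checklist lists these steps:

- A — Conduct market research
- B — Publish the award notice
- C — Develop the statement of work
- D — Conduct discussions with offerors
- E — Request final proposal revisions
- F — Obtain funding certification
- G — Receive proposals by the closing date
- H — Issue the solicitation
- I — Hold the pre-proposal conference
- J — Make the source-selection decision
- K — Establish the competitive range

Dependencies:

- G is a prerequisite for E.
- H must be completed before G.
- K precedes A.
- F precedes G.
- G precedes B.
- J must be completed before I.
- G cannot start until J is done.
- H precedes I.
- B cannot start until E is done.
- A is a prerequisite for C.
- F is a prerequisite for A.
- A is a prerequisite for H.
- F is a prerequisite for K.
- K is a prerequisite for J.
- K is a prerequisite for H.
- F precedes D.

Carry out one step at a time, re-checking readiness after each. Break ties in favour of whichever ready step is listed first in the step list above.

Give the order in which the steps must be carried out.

Only F has no prerequisites, so it is first.
Ready: D and K. D is listed earlier → D.
K is the only step now ready → K.
Now A and J have their prerequisites met. A is listed earlier, so A next.
Ready: C, H and J. C is listed earlier → C.
H and J are both available; H is listed earlier → H.
J needed K, now all done → J.
Ready: G and I. G is listed earlier → G.
E now also ready, so the ready set is {E, I}; E is listed earlier → E.
Ready: B and I. B is listed earlier → B.
That leaves I as the only ready step → I.

F D K A C H J G E B I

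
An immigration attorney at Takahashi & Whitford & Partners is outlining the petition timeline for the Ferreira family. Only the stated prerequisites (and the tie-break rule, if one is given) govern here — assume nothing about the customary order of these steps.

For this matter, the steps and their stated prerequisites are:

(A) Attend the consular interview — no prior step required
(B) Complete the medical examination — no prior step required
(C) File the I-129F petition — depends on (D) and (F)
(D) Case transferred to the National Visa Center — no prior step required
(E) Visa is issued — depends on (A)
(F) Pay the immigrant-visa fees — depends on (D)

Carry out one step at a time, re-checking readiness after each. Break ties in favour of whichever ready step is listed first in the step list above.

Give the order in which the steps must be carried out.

(A), (B) and (D) have no prerequisites; (A) is listed earlier, so (A) is first.
(B), (D) and (E) are all available; (B) is listed earlier → (B).
Ready: (D) and (E). (D) is listed earlier → (D).
(E) and (F) are both available; (E) is listed earlier → (E).
Next only (F) has its prerequisites met → (F).
That leaves (C) as the only ready step → (C).

(A), (B), (D), (E), (F), (C)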